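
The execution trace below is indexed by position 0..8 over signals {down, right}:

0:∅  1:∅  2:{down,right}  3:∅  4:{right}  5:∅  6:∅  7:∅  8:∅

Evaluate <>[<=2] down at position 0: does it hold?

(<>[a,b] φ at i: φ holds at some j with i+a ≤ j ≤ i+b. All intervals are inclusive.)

Check down at each j in [0,2]:
  j=0: false
  j=1: false
  j=2: true
Found at j=2 → formula holds.

True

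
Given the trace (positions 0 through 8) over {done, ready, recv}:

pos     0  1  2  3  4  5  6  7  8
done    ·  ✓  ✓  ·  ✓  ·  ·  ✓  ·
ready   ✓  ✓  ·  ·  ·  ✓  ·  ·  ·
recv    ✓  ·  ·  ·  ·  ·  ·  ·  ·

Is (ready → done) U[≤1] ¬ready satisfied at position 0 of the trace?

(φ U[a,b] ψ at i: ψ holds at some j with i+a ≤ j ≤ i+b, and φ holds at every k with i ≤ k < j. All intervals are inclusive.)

Need some j in [0,1] with ¬ready, and (ready → done) at every k in [0,j-1].
  j=0: ¬ready false.
  j=1: ¬ready false.
No j in the window works → until fails.

No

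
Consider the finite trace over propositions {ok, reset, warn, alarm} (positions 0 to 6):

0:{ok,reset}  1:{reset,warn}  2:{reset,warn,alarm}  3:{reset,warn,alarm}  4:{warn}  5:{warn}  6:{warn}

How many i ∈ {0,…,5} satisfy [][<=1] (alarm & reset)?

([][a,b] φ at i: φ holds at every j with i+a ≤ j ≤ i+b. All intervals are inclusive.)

1

Evaluate at each i in [0,5]:
  i=0: ✗ (fails at j=0)
  i=1: ✗ (fails at j=1)
  i=2: ✓ (all of [2,3])
  i=3: ✗ (fails at j=4)
  i=4: ✗ (fails at j=4)
  i=5: ✗ (fails at j=5)
Positions where it holds: {2} → 1.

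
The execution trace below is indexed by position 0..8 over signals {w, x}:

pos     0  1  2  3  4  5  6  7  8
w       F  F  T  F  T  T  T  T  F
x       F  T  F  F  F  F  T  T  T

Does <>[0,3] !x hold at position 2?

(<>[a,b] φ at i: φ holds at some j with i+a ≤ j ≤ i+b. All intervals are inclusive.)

Check !x at each j in [2,5]:
  j=2: true
  j=3: true
  j=4: true
  j=5: true
Found at j=2 → formula holds.

Holds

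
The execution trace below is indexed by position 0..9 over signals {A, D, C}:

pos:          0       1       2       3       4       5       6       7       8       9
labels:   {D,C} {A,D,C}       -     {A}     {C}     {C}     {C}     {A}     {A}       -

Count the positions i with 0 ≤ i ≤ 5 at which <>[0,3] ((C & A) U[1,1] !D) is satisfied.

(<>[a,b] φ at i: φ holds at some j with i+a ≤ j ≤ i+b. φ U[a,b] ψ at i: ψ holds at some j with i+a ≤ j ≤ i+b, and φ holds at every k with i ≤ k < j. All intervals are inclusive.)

Evaluate at each i in [0,5]:
  i=0: ✓ (witness j=1)
  i=1: ✓ (witness j=1)
  i=2: ✗ (none in [2,5])
  i=3: ✗ (none in [3,6])
  i=4: ✗ (none in [4,7])
  i=5: ✗ (none in [5,8])
Positions where it holds: {0, 1} → 2.

2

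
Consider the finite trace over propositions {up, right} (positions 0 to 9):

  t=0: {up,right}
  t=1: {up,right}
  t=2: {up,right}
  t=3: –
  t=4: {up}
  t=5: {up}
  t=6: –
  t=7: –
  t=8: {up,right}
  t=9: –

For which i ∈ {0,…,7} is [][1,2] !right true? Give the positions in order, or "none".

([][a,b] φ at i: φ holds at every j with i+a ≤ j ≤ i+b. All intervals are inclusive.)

Evaluate at each i in [0,7]:
  i=0: ✗ (fails at j=1)
  i=1: ✗ (fails at j=2)
  i=2: ✓ (all of [3,4])
  i=3: ✓ (all of [4,5])
  i=4: ✓ (all of [5,6])
  i=5: ✓ (all of [6,7])
  i=6: ✗ (fails at j=8)
  i=7: ✗ (fails at j=8)

2, 3, 4, 5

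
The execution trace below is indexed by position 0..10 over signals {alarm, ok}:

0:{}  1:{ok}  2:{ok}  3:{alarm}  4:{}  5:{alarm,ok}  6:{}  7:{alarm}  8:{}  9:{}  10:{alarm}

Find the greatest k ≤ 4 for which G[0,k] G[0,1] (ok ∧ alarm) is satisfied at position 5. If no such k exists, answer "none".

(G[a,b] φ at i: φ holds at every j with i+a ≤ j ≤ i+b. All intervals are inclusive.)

G[0,1] (ok ∧ alarm) must hold from j=5 onward; find where it first fails.
  j=5: fails → no k works.

none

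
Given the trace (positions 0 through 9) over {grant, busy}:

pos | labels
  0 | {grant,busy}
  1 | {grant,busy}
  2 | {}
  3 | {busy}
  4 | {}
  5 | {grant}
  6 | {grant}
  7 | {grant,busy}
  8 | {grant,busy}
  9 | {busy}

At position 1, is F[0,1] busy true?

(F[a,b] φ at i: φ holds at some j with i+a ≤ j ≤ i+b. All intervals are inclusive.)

Check busy at each j in [1,2]:
  j=1: true
  j=2: false
Found at j=1 → formula holds.

Yes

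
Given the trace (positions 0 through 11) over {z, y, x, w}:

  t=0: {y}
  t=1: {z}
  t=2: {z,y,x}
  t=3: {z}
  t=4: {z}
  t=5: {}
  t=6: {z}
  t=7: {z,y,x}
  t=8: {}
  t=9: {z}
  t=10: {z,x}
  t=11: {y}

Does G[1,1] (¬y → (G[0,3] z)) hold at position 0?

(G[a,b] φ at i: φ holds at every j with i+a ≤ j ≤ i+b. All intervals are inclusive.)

Check (¬y → (G[0,3] z)) at every j in [1,1]:
  j=1: antecedent true; consequent holds on [1,4] → ✓
All positions satisfy it → formula holds.

True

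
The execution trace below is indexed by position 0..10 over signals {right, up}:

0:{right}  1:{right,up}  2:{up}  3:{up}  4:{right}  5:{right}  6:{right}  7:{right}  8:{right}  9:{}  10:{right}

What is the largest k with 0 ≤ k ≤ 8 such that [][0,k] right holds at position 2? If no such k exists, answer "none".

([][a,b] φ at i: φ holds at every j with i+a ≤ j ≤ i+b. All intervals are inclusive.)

none

right must hold from j=2 onward; find where it first fails.
  j=2: fails → no k works.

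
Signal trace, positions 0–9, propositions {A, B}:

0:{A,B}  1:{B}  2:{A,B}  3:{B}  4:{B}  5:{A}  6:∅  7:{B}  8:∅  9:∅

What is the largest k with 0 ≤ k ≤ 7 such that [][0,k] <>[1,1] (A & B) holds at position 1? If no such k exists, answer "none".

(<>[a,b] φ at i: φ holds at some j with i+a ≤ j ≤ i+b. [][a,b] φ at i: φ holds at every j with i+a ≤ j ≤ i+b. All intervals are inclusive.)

<>[1,1] (A & B) must hold from j=1 onward; find where it first fails.
  j=1: holds
  j=2: fails
Holds on [1,1], so largest k = 0.

0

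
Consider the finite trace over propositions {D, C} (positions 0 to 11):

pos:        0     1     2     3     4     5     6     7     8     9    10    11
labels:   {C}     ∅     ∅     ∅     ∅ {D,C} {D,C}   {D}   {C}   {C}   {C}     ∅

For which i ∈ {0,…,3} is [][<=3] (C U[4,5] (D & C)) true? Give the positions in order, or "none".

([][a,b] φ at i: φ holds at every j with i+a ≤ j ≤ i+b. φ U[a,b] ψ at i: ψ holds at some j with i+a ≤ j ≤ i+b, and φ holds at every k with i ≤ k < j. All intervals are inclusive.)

Evaluate at each i in [0,3]:
  i=0: ✗ (fails at j=0)
  i=1: ✗ (fails at j=1)
  i=2: ✗ (fails at j=2)
  i=3: ✗ (fails at j=3)

none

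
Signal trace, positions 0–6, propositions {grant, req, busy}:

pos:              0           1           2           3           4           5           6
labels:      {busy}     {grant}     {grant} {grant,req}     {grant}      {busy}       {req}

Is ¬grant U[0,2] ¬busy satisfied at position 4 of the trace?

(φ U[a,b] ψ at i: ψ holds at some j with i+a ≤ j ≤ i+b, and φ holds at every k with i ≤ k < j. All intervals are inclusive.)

Need some j in [4,6] with ¬busy, and ¬grant at every k in [4,j-1].
  j=4: ¬busy holds; no prefix to check → satisfied.

Yes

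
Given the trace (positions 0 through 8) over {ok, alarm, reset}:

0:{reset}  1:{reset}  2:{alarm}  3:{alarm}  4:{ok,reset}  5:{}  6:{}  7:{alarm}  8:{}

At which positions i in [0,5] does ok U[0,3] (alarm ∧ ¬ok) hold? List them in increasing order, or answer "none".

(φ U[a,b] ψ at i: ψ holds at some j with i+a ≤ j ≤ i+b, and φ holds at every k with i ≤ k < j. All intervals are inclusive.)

2, 3

Evaluate at each i in [0,5]:
  i=0: ✗ (lhs fails at k=0 before rhs at j=2)
  i=1: ✗ (lhs fails at k=1 before rhs at j=2)
  i=2: ✓ (rhs at j=2)
  i=3: ✓ (rhs at j=3)
  i=4: ✗ (lhs fails at k=5 before rhs at j=7)
  i=5: ✗ (lhs fails at k=5 before rhs at j=7)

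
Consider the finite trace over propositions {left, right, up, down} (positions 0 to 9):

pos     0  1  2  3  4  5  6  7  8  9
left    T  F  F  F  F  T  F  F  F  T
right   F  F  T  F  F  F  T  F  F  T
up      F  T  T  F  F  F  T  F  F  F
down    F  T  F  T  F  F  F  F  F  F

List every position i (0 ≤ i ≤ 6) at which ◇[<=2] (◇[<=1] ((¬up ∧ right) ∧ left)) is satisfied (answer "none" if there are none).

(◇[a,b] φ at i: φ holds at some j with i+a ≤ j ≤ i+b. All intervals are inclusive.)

Evaluate at each i in [0,6]:
  i=0: ✗ (none in [0,2])
  i=1: ✗ (none in [1,3])
  i=2: ✗ (none in [2,4])
  i=3: ✗ (none in [3,5])
  i=4: ✗ (none in [4,6])
  i=5: ✗ (none in [5,7])
  i=6: ✓ (witness j=8)

6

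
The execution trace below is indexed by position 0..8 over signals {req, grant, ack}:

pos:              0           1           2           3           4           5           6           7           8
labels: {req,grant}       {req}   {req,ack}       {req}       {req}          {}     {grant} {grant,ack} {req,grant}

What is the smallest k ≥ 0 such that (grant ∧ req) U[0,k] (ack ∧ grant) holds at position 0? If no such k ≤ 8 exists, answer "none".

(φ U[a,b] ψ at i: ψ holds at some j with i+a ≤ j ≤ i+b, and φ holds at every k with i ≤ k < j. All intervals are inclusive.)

none

Need earliest j ≥ 0 with (ack ∧ grant), and (grant ∧ req) at every k in [0,j-1].
  j=0: rhs fails.
  j=1: rhs fails.
  j=2: rhs fails.
  j=3: rhs fails.
  j=4: rhs fails.
  j=5: rhs fails.
  j=6: rhs fails.
  j=7: rhs holds but lhs fails at k=1.
  j=8: rhs fails.
No witness within the range → none.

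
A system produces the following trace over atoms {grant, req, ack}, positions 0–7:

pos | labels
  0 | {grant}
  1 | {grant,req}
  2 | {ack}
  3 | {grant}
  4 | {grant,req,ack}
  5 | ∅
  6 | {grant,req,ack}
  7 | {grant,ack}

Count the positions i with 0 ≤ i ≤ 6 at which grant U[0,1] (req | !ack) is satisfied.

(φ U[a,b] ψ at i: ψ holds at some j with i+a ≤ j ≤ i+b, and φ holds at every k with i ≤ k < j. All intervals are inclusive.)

6

Evaluate at each i in [0,6]:
  i=0: ✓ (rhs at j=0)
  i=1: ✓ (rhs at j=1)
  i=2: ✗ (lhs fails at k=2 before rhs at j=3)
  i=3: ✓ (rhs at j=3)
  i=4: ✓ (rhs at j=4)
  i=5: ✓ (rhs at j=5)
  i=6: ✓ (rhs at j=6)
Positions where it holds: {0, 1, 3, 4, 5, 6} → 6.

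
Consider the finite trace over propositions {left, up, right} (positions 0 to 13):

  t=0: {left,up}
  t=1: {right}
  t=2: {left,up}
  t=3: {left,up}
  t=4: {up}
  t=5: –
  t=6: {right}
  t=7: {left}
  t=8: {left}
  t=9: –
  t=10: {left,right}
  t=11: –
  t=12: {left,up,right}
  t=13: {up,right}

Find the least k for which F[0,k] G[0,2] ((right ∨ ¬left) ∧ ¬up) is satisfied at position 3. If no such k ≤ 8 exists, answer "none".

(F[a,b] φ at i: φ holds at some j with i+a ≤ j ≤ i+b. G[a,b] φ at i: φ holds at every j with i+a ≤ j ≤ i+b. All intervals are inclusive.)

6

Scan j = 3,4,… for G[0,2] ((right ∨ ¬left) ∧ ¬up):
  j=3: fails
  j=4: fails
  j=5: fails
  j=6: fails
  j=7: fails
  j=8: fails
  j=9: holds
First hit at j=9, so smallest k = 9-3 = 6.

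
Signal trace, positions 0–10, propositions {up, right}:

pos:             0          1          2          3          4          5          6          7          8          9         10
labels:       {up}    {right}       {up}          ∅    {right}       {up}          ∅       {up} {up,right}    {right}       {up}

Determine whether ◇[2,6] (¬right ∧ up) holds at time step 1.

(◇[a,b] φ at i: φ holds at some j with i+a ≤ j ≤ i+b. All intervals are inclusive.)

True

Check (¬right ∧ up) at each j in [3,7]:
  j=3: false
  j=4: false
  j=5: true
  j=6: false
  j=7: true
Found at j=5 → formula holds.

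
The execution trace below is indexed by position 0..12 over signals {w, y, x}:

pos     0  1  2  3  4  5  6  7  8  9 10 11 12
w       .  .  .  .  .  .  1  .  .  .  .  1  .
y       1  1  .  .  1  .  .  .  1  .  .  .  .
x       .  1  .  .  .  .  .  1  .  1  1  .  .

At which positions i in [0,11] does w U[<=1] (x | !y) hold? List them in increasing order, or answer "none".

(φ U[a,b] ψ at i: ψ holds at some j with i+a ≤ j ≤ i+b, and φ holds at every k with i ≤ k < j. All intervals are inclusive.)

Evaluate at each i in [0,11]:
  i=0: ✗ (lhs fails at k=0 before rhs at j=1)
  i=1: ✓ (rhs at j=1)
  i=2: ✓ (rhs at j=2)
  i=3: ✓ (rhs at j=3)
  i=4: ✗ (lhs fails at k=4 before rhs at j=5)
  i=5: ✓ (rhs at j=5)
  i=6: ✓ (rhs at j=6)
  i=7: ✓ (rhs at j=7)
  i=8: ✗ (lhs fails at k=8 before rhs at j=9)
  i=9: ✓ (rhs at j=9)
  i=10: ✓ (rhs at j=10)
  i=11: ✓ (rhs at j=11)

1, 2, 3, 5, 6, 7, 9, 10, 11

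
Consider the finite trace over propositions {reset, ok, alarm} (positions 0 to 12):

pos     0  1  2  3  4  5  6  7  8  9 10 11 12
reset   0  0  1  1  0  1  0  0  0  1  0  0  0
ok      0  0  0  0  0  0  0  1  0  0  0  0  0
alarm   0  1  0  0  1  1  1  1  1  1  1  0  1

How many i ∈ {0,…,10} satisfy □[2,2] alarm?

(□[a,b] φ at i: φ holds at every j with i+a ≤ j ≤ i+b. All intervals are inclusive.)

Evaluate at each i in [0,10]:
  i=0: ✗ (fails at j=2)
  i=1: ✗ (fails at j=3)
  i=2: ✓ (all of [4,4])
  i=3: ✓ (all of [5,5])
  i=4: ✓ (all of [6,6])
  i=5: ✓ (all of [7,7])
  i=6: ✓ (all of [8,8])
  i=7: ✓ (all of [9,9])
  i=8: ✓ (all of [10,10])
  i=9: ✗ (fails at j=11)
  i=10: ✓ (all of [12,12])
Positions where it holds: {2, 3, 4, 5, 6, 7, 8, 10} → 8.

8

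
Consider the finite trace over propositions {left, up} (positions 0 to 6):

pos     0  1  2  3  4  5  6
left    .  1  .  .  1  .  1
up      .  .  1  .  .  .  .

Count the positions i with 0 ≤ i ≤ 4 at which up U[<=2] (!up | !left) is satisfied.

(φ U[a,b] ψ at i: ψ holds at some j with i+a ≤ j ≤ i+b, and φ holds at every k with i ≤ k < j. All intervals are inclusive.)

Evaluate at each i in [0,4]:
  i=0: ✓ (rhs at j=0)
  i=1: ✓ (rhs at j=1)
  i=2: ✓ (rhs at j=2)
  i=3: ✓ (rhs at j=3)
  i=4: ✓ (rhs at j=4)
Positions where it holds: {0, 1, 2, 3, 4} → 5.

5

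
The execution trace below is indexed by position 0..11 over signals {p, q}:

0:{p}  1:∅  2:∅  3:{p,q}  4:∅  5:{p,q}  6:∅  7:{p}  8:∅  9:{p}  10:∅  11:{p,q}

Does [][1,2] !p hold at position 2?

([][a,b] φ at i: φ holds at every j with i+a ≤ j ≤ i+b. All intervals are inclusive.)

False

Check !p at every j in [3,4]:
  j=3: false
  j=4: true
Fails at j=3 → formula fails.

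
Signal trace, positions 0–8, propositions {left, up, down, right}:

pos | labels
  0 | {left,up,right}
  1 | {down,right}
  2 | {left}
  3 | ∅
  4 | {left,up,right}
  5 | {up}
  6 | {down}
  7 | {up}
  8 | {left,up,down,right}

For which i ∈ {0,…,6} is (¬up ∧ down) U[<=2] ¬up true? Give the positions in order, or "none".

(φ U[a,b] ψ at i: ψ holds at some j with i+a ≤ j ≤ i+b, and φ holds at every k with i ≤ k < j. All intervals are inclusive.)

Evaluate at each i in [0,6]:
  i=0: ✗ (lhs fails at k=0 before rhs at j=1)
  i=1: ✓ (rhs at j=1)
  i=2: ✓ (rhs at j=2)
  i=3: ✓ (rhs at j=3)
  i=4: ✗ (lhs fails at k=4 before rhs at j=6)
  i=5: ✗ (lhs fails at k=5 before rhs at j=6)
  i=6: ✓ (rhs at j=6)

1, 2, 3, 6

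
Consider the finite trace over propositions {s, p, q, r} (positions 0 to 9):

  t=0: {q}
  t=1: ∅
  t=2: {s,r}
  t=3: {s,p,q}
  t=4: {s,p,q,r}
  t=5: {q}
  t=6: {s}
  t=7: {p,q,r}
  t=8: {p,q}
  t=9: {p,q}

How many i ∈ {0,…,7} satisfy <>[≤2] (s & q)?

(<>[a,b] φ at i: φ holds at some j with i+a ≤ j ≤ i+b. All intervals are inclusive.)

Evaluate at each i in [0,7]:
  i=0: ✗ (none in [0,2])
  i=1: ✓ (witness j=3)
  i=2: ✓ (witness j=3)
  i=3: ✓ (witness j=3)
  i=4: ✓ (witness j=4)
  i=5: ✗ (none in [5,7])
  i=6: ✗ (none in [6,8])
  i=7: ✗ (none in [7,9])
Positions where it holds: {1, 2, 3, 4} → 4.

4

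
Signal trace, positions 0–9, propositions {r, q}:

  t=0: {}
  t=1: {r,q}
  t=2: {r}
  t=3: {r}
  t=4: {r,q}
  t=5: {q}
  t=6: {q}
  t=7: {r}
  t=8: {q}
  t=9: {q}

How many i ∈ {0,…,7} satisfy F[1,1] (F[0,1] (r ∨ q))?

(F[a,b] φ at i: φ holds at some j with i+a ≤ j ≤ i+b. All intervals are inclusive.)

8

Evaluate at each i in [0,7]:
  i=0: ✓ (witness j=1)
  i=1: ✓ (witness j=2)
  i=2: ✓ (witness j=3)
  i=3: ✓ (witness j=4)
  i=4: ✓ (witness j=5)
  i=5: ✓ (witness j=6)
  i=6: ✓ (witness j=7)
  i=7: ✓ (witness j=8)
Positions where it holds: {0, 1, 2, 3, 4, 5, 6, 7} → 8.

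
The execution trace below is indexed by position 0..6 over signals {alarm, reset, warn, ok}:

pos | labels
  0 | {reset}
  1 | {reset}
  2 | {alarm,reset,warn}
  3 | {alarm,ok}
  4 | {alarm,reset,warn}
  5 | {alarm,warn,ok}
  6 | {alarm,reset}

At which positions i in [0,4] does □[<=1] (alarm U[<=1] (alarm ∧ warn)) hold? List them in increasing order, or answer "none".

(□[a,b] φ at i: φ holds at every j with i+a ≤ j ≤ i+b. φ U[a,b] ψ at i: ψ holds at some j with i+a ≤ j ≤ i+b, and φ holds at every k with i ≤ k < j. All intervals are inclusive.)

Evaluate at each i in [0,4]:
  i=0: ✗ (fails at j=0)
  i=1: ✗ (fails at j=1)
  i=2: ✓ (all of [2,3])
  i=3: ✓ (all of [3,4])
  i=4: ✓ (all of [4,5])

2, 3, 4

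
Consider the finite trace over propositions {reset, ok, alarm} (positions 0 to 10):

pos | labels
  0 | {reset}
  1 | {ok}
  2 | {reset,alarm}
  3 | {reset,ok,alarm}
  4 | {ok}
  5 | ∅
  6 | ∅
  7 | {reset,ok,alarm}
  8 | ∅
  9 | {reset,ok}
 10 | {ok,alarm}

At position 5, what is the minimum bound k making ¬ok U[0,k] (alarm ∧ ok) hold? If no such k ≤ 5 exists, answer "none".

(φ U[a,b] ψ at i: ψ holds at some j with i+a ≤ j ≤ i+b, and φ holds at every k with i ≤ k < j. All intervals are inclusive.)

Need earliest j ≥ 5 with (alarm ∧ ok), and ¬ok at every k in [5,j-1].
  j=5: rhs fails.
  j=6: rhs fails.
  j=7: rhs holds; lhs holds on [5,6]. k = 2.

2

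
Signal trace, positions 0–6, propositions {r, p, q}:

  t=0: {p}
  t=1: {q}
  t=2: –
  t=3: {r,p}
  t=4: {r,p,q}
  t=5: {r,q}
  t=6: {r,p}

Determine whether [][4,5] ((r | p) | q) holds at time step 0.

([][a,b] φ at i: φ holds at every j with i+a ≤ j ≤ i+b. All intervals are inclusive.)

Check ((r | p) | q) at every j in [4,5]:
  j=4: true
  j=5: true
All positions satisfy it → formula holds.

True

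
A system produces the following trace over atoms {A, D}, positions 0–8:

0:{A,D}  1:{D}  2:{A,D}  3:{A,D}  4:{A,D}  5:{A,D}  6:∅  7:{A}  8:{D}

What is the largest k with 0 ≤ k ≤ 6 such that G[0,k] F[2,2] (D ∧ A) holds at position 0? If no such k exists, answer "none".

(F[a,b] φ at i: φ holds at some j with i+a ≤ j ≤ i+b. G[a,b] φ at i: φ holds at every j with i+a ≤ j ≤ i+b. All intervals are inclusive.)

F[2,2] (D ∧ A) must hold from j=0 onward; find where it first fails.
  j=0: holds
  j=1: holds
  j=2: holds
  j=3: holds
  j=4: fails
Holds on [0,3], so largest k = 3.

3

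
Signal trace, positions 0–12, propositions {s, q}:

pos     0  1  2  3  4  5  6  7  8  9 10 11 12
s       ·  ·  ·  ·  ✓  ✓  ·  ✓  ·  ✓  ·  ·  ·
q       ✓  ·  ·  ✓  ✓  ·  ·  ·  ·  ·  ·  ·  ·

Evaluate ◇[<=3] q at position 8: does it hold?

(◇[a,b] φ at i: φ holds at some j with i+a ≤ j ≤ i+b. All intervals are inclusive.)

No

Check q at each j in [8,11]:
  j=8: false
  j=9: false
  j=10: false
  j=11: false
No position in the window satisfies it → formula fails.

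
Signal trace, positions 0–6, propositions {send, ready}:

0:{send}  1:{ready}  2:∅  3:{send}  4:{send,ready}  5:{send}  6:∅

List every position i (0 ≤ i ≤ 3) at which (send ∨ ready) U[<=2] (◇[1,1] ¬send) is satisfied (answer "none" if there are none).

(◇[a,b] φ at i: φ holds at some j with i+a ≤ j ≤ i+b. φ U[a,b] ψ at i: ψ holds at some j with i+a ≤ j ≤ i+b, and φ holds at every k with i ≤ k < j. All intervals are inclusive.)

Evaluate at each i in [0,3]:
  i=0: ✓ (rhs at j=0)
  i=1: ✓ (rhs at j=1)
  i=2: ✗ (no rhs in [2,4])
  i=3: ✓ (rhs at j=5; lhs holds on [3,4])

0, 1, 3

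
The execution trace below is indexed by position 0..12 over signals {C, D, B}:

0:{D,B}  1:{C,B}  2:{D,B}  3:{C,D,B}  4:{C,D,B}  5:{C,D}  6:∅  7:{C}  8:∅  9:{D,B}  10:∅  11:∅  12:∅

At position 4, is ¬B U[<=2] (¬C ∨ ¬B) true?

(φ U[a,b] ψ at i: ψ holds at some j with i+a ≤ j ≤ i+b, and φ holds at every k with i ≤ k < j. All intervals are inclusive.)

False

Need some j in [4,6] with (¬C ∨ ¬B), and ¬B at every k in [4,j-1].
  j=4: (¬C ∨ ¬B) false.
  j=5: (¬C ∨ ¬B) holds, but ¬B fails at k=4 → not this j.
  j=6: (¬C ∨ ¬B) holds, but ¬B fails at k=4 → not this j.
No j in the window works → until fails.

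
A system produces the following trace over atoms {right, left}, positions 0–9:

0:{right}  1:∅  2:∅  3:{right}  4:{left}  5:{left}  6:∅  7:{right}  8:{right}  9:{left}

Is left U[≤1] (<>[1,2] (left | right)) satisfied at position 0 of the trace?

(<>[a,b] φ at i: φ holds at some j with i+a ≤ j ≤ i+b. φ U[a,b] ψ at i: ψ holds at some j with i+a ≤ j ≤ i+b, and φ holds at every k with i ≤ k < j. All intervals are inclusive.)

Does not hold

Need some j in [0,1] with <>[1,2] (left | right), and left at every k in [0,j-1].
  j=0: <>[1,2] (left | right) — fails (none in [1,2]).
  j=1: <>[1,2] (left | right) holds, but left fails at k=0 → not this j.
No j in the window works → until fails.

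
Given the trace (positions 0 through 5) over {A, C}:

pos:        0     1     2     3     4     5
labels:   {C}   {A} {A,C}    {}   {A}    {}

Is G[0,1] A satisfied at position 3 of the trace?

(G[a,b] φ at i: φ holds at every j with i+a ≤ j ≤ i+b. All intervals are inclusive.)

No

Check A at every j in [3,4]:
  j=3: false
  j=4: true
Fails at j=3 → formula fails.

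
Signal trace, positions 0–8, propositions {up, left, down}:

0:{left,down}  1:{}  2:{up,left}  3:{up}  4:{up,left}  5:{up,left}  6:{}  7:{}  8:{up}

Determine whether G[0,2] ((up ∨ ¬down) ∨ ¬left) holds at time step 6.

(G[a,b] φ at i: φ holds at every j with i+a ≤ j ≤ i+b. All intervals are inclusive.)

Check ((up ∨ ¬down) ∨ ¬left) at every j in [6,8]:
  j=6: true
  j=7: true
  j=8: true
All positions satisfy it → formula holds.

Holds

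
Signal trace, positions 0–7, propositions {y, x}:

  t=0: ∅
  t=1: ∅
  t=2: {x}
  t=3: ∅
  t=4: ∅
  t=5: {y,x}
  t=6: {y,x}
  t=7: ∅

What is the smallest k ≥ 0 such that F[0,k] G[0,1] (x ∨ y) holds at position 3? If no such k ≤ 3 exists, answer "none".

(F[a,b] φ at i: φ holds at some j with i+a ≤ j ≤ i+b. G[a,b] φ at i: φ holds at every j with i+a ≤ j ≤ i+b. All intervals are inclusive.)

Scan j = 3,4,… for G[0,1] (x ∨ y):
  j=3: fails
  j=4: fails
  j=5: holds
First hit at j=5, so smallest k = 5-3 = 2.

2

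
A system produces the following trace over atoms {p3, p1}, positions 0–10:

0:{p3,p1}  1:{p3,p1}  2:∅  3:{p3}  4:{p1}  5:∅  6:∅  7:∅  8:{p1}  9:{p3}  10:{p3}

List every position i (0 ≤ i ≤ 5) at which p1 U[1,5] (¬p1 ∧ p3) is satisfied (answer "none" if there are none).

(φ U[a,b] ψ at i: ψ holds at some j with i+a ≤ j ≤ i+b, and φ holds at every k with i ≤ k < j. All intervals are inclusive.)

Evaluate at each i in [0,5]:
  i=0: ✗ (lhs fails at k=2 before rhs at j=3)
  i=1: ✗ (lhs fails at k=2 before rhs at j=3)
  i=2: ✗ (lhs fails at k=2 before rhs at j=3)
  i=3: ✗ (no rhs in [4,8])
  i=4: ✗ (lhs fails at k=5 before rhs at j=9)
  i=5: ✗ (lhs fails at k=5 before rhs at j=9)

none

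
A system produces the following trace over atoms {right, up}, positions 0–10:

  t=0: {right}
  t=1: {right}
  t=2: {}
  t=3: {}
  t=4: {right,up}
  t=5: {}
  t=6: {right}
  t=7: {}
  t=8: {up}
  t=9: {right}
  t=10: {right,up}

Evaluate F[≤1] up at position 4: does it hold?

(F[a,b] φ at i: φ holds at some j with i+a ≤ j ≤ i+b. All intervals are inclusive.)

Check up at each j in [4,5]:
  j=4: true
  j=5: false
Found at j=4 → formula holds.

Yes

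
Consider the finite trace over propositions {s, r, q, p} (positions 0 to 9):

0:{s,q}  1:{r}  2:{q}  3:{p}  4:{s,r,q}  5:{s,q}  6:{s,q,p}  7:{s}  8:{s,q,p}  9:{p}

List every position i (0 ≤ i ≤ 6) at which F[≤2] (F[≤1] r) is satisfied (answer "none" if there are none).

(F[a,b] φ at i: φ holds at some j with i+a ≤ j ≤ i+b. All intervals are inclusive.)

0, 1, 2, 3, 4

Evaluate at each i in [0,6]:
  i=0: ✓ (witness j=0)
  i=1: ✓ (witness j=1)
  i=2: ✓ (witness j=3)
  i=3: ✓ (witness j=3)
  i=4: ✓ (witness j=4)
  i=5: ✗ (none in [5,7])
  i=6: ✗ (none in [6,8])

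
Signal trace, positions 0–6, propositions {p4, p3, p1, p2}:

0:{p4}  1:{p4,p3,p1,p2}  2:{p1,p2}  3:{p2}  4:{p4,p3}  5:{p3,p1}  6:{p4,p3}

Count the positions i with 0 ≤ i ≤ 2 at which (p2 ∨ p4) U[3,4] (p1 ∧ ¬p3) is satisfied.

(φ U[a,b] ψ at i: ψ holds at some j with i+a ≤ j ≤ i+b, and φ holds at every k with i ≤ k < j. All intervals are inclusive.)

Evaluate at each i in [0,2]:
  i=0: ✗ (no rhs in [3,4])
  i=1: ✗ (no rhs in [4,5])
  i=2: ✗ (no rhs in [5,6])
Positions where it holds: {} → 0.

0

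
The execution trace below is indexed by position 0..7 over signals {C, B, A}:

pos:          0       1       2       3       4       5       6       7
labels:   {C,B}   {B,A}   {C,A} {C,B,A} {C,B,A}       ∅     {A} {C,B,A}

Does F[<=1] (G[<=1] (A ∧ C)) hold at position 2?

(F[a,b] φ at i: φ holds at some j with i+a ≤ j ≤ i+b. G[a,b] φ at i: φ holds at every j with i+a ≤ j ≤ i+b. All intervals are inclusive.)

Check G[<=1] (A ∧ C) at each j in [2,3]:
  j=2: holds on [2,3]
  j=3: holds on [3,4]
Found at j=2 → formula holds.

Holds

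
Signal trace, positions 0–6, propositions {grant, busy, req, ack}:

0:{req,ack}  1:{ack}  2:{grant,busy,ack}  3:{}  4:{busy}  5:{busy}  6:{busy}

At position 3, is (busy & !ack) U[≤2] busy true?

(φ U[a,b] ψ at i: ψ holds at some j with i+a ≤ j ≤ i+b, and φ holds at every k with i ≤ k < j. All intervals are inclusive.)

Need some j in [3,5] with busy, and (busy & !ack) at every k in [3,j-1].
  j=3: busy false.
  j=4: busy holds, but (busy & !ack) fails at k=3 → not this j.
  j=5: busy holds, but (busy & !ack) fails at k=3 → not this j.
No j in the window works → until fails.

Does not hold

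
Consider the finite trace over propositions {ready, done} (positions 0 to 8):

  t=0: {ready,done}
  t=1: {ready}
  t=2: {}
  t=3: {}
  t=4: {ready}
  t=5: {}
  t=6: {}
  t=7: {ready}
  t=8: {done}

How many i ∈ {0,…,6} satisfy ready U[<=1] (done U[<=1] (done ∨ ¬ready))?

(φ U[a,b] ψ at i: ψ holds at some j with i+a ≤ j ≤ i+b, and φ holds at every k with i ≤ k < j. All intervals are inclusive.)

Evaluate at each i in [0,6]:
  i=0: ✓ (rhs at j=0)
  i=1: ✓ (rhs at j=2; lhs holds on [1,1])
  i=2: ✓ (rhs at j=2)
  i=3: ✓ (rhs at j=3)
  i=4: ✓ (rhs at j=5; lhs holds on [4,4])
  i=5: ✓ (rhs at j=5)
  i=6: ✓ (rhs at j=6)
Positions where it holds: {0, 1, 2, 3, 4, 5, 6} → 7.

7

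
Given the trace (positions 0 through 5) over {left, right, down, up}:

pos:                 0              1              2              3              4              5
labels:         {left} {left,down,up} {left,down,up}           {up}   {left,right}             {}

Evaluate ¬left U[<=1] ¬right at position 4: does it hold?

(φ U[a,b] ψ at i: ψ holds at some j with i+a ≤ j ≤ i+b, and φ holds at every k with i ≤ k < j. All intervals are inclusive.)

Need some j in [4,5] with ¬right, and ¬left at every k in [4,j-1].
  j=4: ¬right false.
  j=5: ¬right holds, but ¬left fails at k=4 → not this j.
No j in the window works → until fails.

Does not hold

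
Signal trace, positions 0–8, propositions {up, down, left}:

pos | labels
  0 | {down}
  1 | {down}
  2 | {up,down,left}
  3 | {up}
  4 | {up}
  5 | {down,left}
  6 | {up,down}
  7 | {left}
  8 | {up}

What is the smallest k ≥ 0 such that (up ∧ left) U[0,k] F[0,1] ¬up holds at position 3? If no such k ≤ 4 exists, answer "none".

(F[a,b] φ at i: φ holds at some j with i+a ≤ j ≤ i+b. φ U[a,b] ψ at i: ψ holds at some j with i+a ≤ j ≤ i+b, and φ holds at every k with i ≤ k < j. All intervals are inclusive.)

none

Need earliest j ≥ 3 with F[0,1] ¬up, and (up ∧ left) at every k in [3,j-1].
  j=3: rhs fails.
  j=4: rhs holds but lhs fails at k=3.
  j=5: rhs holds but lhs fails at k=3.
  j=6: rhs holds but lhs fails at k=3.
  j=7: rhs holds but lhs fails at k=3.
No witness within the range → none.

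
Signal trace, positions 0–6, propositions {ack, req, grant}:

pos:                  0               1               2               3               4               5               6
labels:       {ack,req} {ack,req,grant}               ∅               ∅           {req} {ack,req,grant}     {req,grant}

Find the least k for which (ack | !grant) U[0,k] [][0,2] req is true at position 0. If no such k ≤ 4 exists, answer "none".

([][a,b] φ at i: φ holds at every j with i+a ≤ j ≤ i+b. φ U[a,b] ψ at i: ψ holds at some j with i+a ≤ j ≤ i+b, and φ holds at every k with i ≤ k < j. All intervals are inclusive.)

4

Need earliest j ≥ 0 with [][0,2] req, and (ack | !grant) at every k in [0,j-1].
  j=0: rhs fails.
  j=1: rhs fails.
  j=2: rhs fails.
  j=3: rhs fails.
  j=4: rhs holds; lhs holds on [0,3]. k = 4.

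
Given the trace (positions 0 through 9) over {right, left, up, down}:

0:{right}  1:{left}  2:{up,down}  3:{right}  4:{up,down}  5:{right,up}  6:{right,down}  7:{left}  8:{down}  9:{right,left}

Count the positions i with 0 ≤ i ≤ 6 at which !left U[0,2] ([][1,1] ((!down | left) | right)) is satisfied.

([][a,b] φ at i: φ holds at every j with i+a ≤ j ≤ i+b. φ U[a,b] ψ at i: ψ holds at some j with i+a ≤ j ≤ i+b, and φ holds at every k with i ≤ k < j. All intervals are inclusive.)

6

Evaluate at each i in [0,6]:
  i=0: ✓ (rhs at j=0)
  i=1: ✗ (lhs fails at k=1 before rhs at j=2)
  i=2: ✓ (rhs at j=2)
  i=3: ✓ (rhs at j=4; lhs holds on [3,3])
  i=4: ✓ (rhs at j=4)
  i=5: ✓ (rhs at j=5)
  i=6: ✓ (rhs at j=6)
Positions where it holds: {0, 2, 3, 4, 5, 6} → 6.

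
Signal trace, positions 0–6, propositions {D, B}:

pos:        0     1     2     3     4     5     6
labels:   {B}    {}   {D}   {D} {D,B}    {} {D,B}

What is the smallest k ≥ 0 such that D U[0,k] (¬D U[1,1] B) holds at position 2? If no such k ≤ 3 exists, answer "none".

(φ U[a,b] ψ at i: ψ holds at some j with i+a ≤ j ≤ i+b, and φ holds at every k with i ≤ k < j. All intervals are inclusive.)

3

Need earliest j ≥ 2 with (¬D U[1,1] B), and D at every k in [2,j-1].
  j=2: rhs fails.
  j=3: rhs fails.
  j=4: rhs fails.
  j=5: rhs holds; lhs holds on [2,4]. k = 3.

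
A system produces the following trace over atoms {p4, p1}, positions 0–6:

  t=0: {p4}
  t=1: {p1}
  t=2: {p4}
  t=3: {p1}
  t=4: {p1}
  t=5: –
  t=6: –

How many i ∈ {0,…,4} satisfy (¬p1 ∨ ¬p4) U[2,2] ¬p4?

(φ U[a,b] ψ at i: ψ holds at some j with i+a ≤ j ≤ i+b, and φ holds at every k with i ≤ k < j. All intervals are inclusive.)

4

Evaluate at each i in [0,4]:
  i=0: ✗ (no rhs in [2,2])
  i=1: ✓ (rhs at j=3; lhs holds on [1,2])
  i=2: ✓ (rhs at j=4; lhs holds on [2,3])
  i=3: ✓ (rhs at j=5; lhs holds on [3,4])
  i=4: ✓ (rhs at j=6; lhs holds on [4,5])
Positions where it holds: {1, 2, 3, 4} → 4.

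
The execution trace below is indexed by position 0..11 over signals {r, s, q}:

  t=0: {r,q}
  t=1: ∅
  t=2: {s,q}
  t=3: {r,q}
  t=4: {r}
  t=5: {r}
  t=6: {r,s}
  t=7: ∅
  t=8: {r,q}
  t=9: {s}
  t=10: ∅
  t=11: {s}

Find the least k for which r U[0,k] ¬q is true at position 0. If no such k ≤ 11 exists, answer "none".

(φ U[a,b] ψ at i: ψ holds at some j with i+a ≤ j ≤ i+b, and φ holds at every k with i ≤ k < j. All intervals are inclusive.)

1

Need earliest j ≥ 0 with ¬q, and r at every k in [0,j-1].
  j=0: rhs fails.
  j=1: rhs holds; lhs holds on [0,0]. k = 1.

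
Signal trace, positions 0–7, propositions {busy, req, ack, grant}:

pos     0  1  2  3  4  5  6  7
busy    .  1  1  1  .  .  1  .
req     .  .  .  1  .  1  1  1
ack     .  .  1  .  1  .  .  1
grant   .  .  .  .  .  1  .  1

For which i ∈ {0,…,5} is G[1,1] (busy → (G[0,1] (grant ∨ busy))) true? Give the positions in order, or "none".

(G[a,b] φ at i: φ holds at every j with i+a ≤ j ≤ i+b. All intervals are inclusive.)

0, 1, 3, 4, 5

Evaluate at each i in [0,5]:
  i=0: ✓ (all of [1,1])
  i=1: ✓ (all of [2,2])
  i=2: ✗ (fails at j=3)
  i=3: ✓ (all of [4,4])
  i=4: ✓ (all of [5,5])
  i=5: ✓ (all of [6,6])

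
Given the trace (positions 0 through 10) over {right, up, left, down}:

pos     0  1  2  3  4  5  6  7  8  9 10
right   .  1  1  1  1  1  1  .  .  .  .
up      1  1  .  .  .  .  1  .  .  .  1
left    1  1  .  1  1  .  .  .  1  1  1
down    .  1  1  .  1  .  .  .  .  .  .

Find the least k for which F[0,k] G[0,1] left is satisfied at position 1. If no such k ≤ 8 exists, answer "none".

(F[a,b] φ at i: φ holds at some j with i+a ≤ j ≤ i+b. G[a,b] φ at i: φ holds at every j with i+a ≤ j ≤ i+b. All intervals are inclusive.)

Scan j = 1,2,… for G[0,1] left:
  j=1: fails
  j=2: fails
  j=3: holds
First hit at j=3, so smallest k = 3-1 = 2.

2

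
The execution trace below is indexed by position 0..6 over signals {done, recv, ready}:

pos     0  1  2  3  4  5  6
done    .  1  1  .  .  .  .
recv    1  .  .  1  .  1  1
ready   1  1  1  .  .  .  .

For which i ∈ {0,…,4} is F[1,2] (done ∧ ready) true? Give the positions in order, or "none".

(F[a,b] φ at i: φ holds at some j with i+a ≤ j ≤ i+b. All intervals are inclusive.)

Evaluate at each i in [0,4]:
  i=0: ✓ (witness j=1)
  i=1: ✓ (witness j=2)
  i=2: ✗ (none in [3,4])
  i=3: ✗ (none in [4,5])
  i=4: ✗ (none in [5,6])

0, 1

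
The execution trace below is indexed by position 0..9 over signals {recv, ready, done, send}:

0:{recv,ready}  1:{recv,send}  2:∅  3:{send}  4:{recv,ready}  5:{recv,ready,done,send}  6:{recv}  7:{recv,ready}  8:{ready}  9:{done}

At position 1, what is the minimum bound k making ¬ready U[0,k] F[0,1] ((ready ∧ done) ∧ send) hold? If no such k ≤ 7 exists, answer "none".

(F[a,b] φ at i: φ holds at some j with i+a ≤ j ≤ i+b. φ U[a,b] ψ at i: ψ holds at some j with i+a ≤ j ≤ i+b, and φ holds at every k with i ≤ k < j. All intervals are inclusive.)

Need earliest j ≥ 1 with F[0,1] ((ready ∧ done) ∧ send), and ¬ready at every k in [1,j-1].
  j=1: rhs fails.
  j=2: rhs fails.
  j=3: rhs fails.
  j=4: rhs holds; lhs holds on [1,3]. k = 3.

3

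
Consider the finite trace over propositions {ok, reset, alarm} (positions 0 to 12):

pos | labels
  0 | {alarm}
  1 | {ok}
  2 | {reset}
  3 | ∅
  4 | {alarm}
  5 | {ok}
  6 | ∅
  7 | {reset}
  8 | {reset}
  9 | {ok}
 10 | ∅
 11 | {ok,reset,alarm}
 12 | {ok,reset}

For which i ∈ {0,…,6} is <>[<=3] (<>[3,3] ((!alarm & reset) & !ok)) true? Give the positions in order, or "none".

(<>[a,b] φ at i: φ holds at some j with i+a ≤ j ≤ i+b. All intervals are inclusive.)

1, 2, 3, 4, 5

Evaluate at each i in [0,6]:
  i=0: ✗ (none in [0,3])
  i=1: ✓ (witness j=4)
  i=2: ✓ (witness j=4)
  i=3: ✓ (witness j=4)
  i=4: ✓ (witness j=4)
  i=5: ✓ (witness j=5)
  i=6: ✗ (none in [6,9])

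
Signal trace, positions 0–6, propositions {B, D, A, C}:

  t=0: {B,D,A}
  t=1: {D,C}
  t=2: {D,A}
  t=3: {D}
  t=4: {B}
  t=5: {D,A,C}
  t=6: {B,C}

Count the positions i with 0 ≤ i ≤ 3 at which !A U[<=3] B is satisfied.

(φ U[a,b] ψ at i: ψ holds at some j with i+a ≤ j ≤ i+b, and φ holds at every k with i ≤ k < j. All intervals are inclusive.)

2

Evaluate at each i in [0,3]:
  i=0: ✓ (rhs at j=0)
  i=1: ✗ (lhs fails at k=2 before rhs at j=4)
  i=2: ✗ (lhs fails at k=2 before rhs at j=4)
  i=3: ✓ (rhs at j=4; lhs holds on [3,3])
Positions where it holds: {0, 3} → 2.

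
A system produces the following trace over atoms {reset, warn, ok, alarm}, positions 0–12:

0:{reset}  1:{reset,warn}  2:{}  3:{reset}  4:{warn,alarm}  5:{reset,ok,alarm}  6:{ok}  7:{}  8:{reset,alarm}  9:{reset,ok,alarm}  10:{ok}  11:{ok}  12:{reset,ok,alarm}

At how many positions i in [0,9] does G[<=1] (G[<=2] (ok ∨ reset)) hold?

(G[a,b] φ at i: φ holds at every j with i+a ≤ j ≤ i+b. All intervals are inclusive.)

2

Evaluate at each i in [0,9]:
  i=0: ✗ (fails at j=0)
  i=1: ✗ (fails at j=1)
  i=2: ✗ (fails at j=2)
  i=3: ✗ (fails at j=3)
  i=4: ✗ (fails at j=4)
  i=5: ✗ (fails at j=5)
  i=6: ✗ (fails at j=6)
  i=7: ✗ (fails at j=7)
  i=8: ✓ (all of [8,9])
  i=9: ✓ (all of [9,10])
Positions where it holds: {8, 9} → 2.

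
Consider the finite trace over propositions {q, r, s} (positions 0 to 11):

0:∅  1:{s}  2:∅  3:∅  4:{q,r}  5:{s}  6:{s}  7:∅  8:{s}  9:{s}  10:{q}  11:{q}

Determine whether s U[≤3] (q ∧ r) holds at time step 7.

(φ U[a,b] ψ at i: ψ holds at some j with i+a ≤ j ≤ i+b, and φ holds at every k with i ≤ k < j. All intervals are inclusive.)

Does not hold

Need some j in [7,10] with (q ∧ r), and s at every k in [7,j-1].
  j=7: (q ∧ r) false.
  j=8: (q ∧ r) false.
  j=9: (q ∧ r) false.
  j=10: (q ∧ r) false.
No j in the window works → until fails.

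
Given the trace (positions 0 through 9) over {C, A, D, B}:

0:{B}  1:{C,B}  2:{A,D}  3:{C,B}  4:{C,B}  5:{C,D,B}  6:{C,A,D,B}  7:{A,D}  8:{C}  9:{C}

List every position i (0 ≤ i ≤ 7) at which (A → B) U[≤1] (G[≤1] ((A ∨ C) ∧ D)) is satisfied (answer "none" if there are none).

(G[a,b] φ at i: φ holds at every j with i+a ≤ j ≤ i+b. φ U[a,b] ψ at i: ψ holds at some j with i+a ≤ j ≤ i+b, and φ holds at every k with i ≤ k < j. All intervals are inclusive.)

4, 5, 6

Evaluate at each i in [0,7]:
  i=0: ✗ (no rhs in [0,1])
  i=1: ✗ (no rhs in [1,2])
  i=2: ✗ (no rhs in [2,3])
  i=3: ✗ (no rhs in [3,4])
  i=4: ✓ (rhs at j=5; lhs holds on [4,4])
  i=5: ✓ (rhs at j=5)
  i=6: ✓ (rhs at j=6)
  i=7: ✗ (no rhs in [7,8])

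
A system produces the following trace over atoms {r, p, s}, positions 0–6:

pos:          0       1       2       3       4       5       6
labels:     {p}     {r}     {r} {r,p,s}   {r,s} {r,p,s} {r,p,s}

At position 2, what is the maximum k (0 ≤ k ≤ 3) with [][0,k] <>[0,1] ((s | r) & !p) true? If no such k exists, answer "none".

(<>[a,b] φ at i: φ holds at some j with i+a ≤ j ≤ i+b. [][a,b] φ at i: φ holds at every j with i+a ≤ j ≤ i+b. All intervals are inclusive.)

<>[0,1] ((s | r) & !p) must hold from j=2 onward; find where it first fails.
  j=2: holds
  j=3: holds
  j=4: holds
  j=5: fails
Holds on [2,4], so largest k = 2.

2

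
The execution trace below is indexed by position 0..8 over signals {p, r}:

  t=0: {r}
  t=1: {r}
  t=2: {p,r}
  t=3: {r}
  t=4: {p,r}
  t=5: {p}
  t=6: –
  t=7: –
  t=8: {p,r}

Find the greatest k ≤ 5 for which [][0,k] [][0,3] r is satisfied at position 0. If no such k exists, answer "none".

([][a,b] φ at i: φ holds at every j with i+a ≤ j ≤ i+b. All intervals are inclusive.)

1

[][0,3] r must hold from j=0 onward; find where it first fails.
  j=0: holds
  j=1: holds
  j=2: fails
Holds on [0,1], so largest k = 1.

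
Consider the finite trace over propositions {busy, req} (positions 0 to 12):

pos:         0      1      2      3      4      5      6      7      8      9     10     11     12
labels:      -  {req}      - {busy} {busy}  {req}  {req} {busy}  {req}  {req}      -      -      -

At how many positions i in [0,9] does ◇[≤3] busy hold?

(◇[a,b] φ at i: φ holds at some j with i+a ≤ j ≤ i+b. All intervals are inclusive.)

8

Evaluate at each i in [0,9]:
  i=0: ✓ (witness j=3)
  i=1: ✓ (witness j=3)
  i=2: ✓ (witness j=3)
  i=3: ✓ (witness j=3)
  i=4: ✓ (witness j=4)
  i=5: ✓ (witness j=7)
  i=6: ✓ (witness j=7)
  i=7: ✓ (witness j=7)
  i=8: ✗ (none in [8,11])
  i=9: ✗ (none in [9,12])
Positions where it holds: {0, 1, 2, 3, 4, 5, 6, 7} → 8.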